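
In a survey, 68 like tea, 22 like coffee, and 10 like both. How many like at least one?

|A union B| = |A| + |B| - |A intersect B| = 68 + 22 - 10.

Final answer: 80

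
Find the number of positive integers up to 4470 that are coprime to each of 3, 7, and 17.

|div by 3|=1490, |div by 7|=638, |div by 17|=262.
|div by 3&7|=212, |div by 3&17|=87, |div by 7&17|=37, |div by all|=12.
By inclusion-exclusion, divisible by at least one: 1490+638+262-212-87-37+12 = 2066.
Not divisible by any: 4470 - 2066.

Final answer: 2404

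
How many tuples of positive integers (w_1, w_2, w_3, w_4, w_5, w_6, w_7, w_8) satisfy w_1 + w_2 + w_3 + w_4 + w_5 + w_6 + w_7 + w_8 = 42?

Substitute w'_i = w_i - 1 (so w'_i >= 0). Then sum w'_i = 42 - 8 = 34.
Stars and bars: C(34+8-1, 8-1) = C(41,7).

Final answer: C(41,7) = 22481940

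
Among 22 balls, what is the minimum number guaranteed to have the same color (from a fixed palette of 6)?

There are 6 possible values for color (from a fixed palette of 6). With 22 balls and 6 categories, by pigeonhole: ceiling(22/6).

Final answer: 4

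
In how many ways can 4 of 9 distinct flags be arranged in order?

P(9,4) = 9!/(9-4)! = 9!/5!.

Final answer: P(9,4) = 3024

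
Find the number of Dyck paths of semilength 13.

Total monotonic paths to (13,13): C(26,13) = 10400600.
Reflecting each bad path at its first crossing gives a bijection with paths to (12,14): C(26,14) = 9657700.
Valid Dyck paths: 10400600 - 9657700.
(Check: C(26,13) - C(26,14) = C(26,13)/14, the Catalan number C_{13}.)

Final answer: C_{13} = 742900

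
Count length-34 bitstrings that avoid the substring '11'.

Let a(n) count valid strings. If the last bit is 0 the prefix is any valid string of length n-1; if it is 1 the string must end in 01 with a valid prefix of length n-2. So a(n) = a(n-1) + a(n-2), a(1)=2, a(2)=3.
Computing successive values: a(1)=2, a(2)=3, a(3)=5, a(4)=8, a(5)=13, a(6)=21, a(7)=34, a(8)=55, a(9)=89, a(10)=144, a(11)=233, a(12)=377, a(13)=610, a(14)=987, a(15)=1597, a(16)=2584, a(17)=4181, a(18)=6765, a(19)=10946, a(20)=17711, a(21)=28657, a(22)=46368, a(23)=75025, a(24)=121393, a(25)=196418, a(26)=317811, a(27)=514229, a(28)=832040, a(29)=1346269, a(30)=2178309, a(31)=3524578, a(32)=5702887, a(33)=9227465, a(34)=14930352.

Final answer: 14930352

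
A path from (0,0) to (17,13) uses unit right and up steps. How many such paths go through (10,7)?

Paths (0,0)->(10,7): C(17,7) = 19448.
Paths (10,7)->(17,13): C(13,6) = 1716.
By multiplication principle: 19448 x 1716.

Final answer: 33372768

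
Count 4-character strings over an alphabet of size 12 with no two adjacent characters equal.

Let g(n) count such strings. g(1) = 12, and each valid string of length n-1 extends in 11 ways (any symbol but the last), so g(n) = 11 g(n-1).
Total: g(4) = 12 x 11^3.

Final answer: 12 x 11^{3} = 15972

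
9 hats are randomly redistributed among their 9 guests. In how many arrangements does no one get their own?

Derangements satisfy D(n) = (n-1)(D(n-1) + D(n-2)), starting from D(0)=1, D(1)=0.
D(2) = 1 x (0 + 1) = 1
D(3) = 2 x (1 + 0) = 2
D(4) = 3 x (2 + 1) = 9
D(5) = 4 x (9 + 2) = 44
D(6) = 5 x (44 + 9) = 265
D(7) = 6 x (265 + 44) = 1854
D(8) = 7 x (1854 + 265) = 14833
D(9) = 8 x (D(8) + D(7)) = 8 x (14833 + 1854)

Final answer: D(9) = 133496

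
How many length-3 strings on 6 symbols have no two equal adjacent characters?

Let g(n) count such strings. g(1) = 6, and each valid string of length n-1 extends in 5 ways (any symbol but the last), so g(n) = 5 g(n-1).
Total: g(3) = 6 x 5^2.

Final answer: 6 x 5^{2} = 150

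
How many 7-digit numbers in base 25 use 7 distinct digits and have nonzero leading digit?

The leading digit has 24 choices (anything but zero); the next has 24 (anything but the first), then 23, and so on, one fewer each time.
Total: 24 x 24 x 23 x 22 x 21 x 20 x 19.

Final answer: 2325818880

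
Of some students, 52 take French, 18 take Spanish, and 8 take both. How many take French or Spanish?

|A union B| = |A| + |B| - |A intersect B| = 52 + 18 - 8.

Final answer: 62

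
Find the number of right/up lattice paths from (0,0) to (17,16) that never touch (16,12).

Total paths to (17,16): C(33,16) = 1166803110.
Paths through (16,12): C(28,12) x C(5,4) = 152108775.
Avoiding (16,12): 1166803110 - 152108775.

Final answer: 1014694335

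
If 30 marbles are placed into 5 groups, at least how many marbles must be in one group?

By the pigeonhole principle: ceiling(30/5).

Final answer: 6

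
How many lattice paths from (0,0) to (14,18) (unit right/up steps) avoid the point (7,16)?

Total paths to (14,18): C(32,18) = 471435600.
Paths through (7,16): C(23,16) x C(9,2) = 8825652.
Avoiding (7,16): 471435600 - 8825652.

Final answer: 462609948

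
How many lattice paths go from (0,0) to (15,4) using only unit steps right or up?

Each path has 15 right steps and 4 up steps in some order (19 steps total).
Choose which 4 of the 19 steps are up: C(19,4).

Final answer: C(19,4) = 3876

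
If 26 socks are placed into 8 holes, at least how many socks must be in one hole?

By the pigeonhole principle: ceiling(26/8).

Final answer: 4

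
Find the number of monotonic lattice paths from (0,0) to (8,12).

Each path has 8 right steps and 12 up steps in some order (20 steps total).
Choose which 12 of the 20 steps are up: C(20,12).

Final answer: C(20,12) = 125970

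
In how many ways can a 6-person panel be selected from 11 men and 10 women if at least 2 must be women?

Sum over valid woman counts:
C(10,2)C(11,4) = 14850
C(10,3)C(11,3) = 19800
C(10,4)C(11,2) = 11550
C(10,5)C(11,1) = 2772
C(10,6)C(11,0) = 210
Total: 14850 + 19800 + 11550 + 2772 + 210.

Final answer: 49182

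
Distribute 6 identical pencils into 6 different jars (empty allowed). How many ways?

Stars and bars: C(n+k-1, k-1) = C(11,5).

Final answer: C(11,5) = 462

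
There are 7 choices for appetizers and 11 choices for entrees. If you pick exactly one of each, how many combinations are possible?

By the multiplication principle: 7 x 11.

Final answer: 77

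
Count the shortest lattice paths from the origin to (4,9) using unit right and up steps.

Each path has 4 right steps and 9 up steps in some order (13 steps total).
Choose which 9 of the 13 steps are up: C(13,9).

Final answer: C(13,9) = 715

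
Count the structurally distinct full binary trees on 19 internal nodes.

This is counted by the nth Catalan number C_n. Here n = 19.
C_n = C(2n,n)/(n+1), so C_{19} = C(38,19)/20 = 35345263800/20.

Final answer: C_{19} = 1767263190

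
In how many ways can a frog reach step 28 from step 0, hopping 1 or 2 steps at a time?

Condition on the final move: it is a 1-step (f(n-1) ways to get there) or a 2-step (f(n-2) ways), so f(n) = f(n-1) + f(n-2), with f(1)=1, f(2)=2.
Iterating the recurrence: f(1)=1, f(2)=2, f(3)=3, f(4)=5, f(5)=8, f(6)=13, f(7)=21, f(8)=34, f(9)=55, f(10)=89, f(11)=144, f(12)=233, f(13)=377, f(14)=610, f(15)=987, f(16)=1597, f(17)=2584, f(18)=4181, f(19)=6765, f(20)=10946, f(21)=17711, f(22)=28657, f(23)=46368, f(24)=75025, f(25)=121393, f(26)=196418, f(27)=317811, f(28)=514229.

Final answer: 514229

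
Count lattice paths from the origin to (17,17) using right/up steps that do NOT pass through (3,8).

Total paths to (17,17): C(34,17) = 2333606220.
Paths through (3,8): C(11,8) x C(23,9) = 134836350.
Avoiding (3,8): 2333606220 - 134836350.

Final answer: 2198769870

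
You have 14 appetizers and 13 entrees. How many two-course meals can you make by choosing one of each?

By the multiplication principle: 14 x 13.

Final answer: 182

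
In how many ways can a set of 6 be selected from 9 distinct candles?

C(9,6) = 9!/(6! x (9-6)!).

Final answer: C(9,6) = 84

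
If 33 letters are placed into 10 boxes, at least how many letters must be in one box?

By the pigeonhole principle: ceiling(33/10).

Final answer: 4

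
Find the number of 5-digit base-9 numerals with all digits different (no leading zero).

First digit: 8 (nonzero). Second: 8 (not first). Third: 7, etc.
Total: 8 x 8 x 7 x 6 x 5.

Final answer: 13440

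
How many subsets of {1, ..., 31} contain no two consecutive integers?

Condition on whether n belongs to the subset: if not, any valid subset of {1, ..., n-1} works (a(n-1)); if so, n-1 is excluded and the rest is a valid subset of {1, ..., n-2} (a(n-2)). Hence a(n) = a(n-1) + a(n-2), a(1)=2, a(2)=3.
Computing successive values: a(1)=2, a(2)=3, a(3)=5, a(4)=8, a(5)=13, a(6)=21, a(7)=34, a(8)=55, a(9)=89, a(10)=144, a(11)=233, a(12)=377, a(13)=610, a(14)=987, a(15)=1597, a(16)=2584, a(17)=4181, a(18)=6765, a(19)=10946, a(20)=17711, a(21)=28657, a(22)=46368, a(23)=75025, a(24)=121393, a(25)=196418, a(26)=317811, a(27)=514229, a(28)=832040, a(29)=1346269, a(30)=2178309, a(31)=3524578.

Final answer: 3524578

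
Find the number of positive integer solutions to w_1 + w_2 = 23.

Substitute w'_i = w_i - 1 (so w'_i >= 0). Then sum w'_i = 23 - 2 = 21.
Stars and bars: C(21+2-1, 2-1) = C(22,1).

Final answer: C(22,1) = 22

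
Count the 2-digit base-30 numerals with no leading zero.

In base 30, the leading digit has 29 choices (1..29); each of the remaining 1 digits has 30 choices.
Total: 29 x 30^1.

Final answer: 870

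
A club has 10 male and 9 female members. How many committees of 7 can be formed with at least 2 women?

Sum over valid woman counts:
C(9,2)C(10,5) = 9072
C(9,3)C(10,4) = 17640
C(9,4)C(10,3) = 15120
C(9,5)C(10,2) = 5670
C(9,6)C(10,1) = 840
C(9,7)C(10,0) = 36
Total: 9072 + 17640 + 15120 + 5670 + 840 + 36.

Final answer: 48378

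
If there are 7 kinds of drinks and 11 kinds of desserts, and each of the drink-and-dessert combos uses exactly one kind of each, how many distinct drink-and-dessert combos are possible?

By the multiplication principle: 7 x 11.

Final answer: 77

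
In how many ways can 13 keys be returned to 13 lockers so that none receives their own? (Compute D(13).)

Derangements satisfy D(n) = (n-1)(D(n-1) + D(n-2)), starting from D(0)=1, D(1)=0.
D(2) = 1 x (0 + 1) = 1
D(3) = 2 x (1 + 0) = 2
D(4) = 3 x (2 + 1) = 9
D(5) = 4 x (9 + 2) = 44
D(6) = 5 x (44 + 9) = 265
D(7) = 6 x (265 + 44) = 1854
D(8) = 7 x (1854 + 265) = 14833
D(9) = 8 x (14833 + 1854) = 133496
D(10) = 9 x (133496 + 14833) = 1334961
D(11) = 10 x (1334961 + 133496) = 14684570
D(12) = 11 x (14684570 + 1334961) = 176214841
D(13) = 12 x (D(12) + D(11)) = 12 x (176214841 + 14684570)

Final answer: D(13) = 2290792932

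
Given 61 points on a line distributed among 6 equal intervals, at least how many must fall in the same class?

By pigeonhole with 61 objects and 6 categories: ceiling(61/6).

Final answer: 11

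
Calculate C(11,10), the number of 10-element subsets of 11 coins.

C(11,10) = 11!/(10! x 1!).

Final answer: \binom{11}{10} = 11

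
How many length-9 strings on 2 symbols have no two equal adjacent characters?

Let g(n) count such strings. g(1) = 2, and each valid string of length n-1 extends in 1 ways (any symbol but the last), so g(n) = 1 g(n-1).
Total: g(9) = 2 x 1^8.

Final answer: 2 x 1^{8} = 2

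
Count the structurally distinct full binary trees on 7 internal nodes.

This is counted by the nth Catalan number C_n. Here n = 7.
C_n = C(2n,n) - C(2n,n+1), so C_{7} = C(14,7) - C(14,8) = 3432 - 3003.

Final answer: C_{7} = 429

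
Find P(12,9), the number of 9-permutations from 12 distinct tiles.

P(12,9) = 12!/(12-9)! = 12!/3!.

Final answer: P(12,9) = 79833600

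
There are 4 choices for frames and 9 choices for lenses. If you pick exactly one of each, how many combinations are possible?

By the multiplication principle: 4 x 9.

Final answer: 36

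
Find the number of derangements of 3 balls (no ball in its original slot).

D(n) = (n-1)(D(n-1) + D(n-2)), D(0)=1, D(1)=0.
D(2) = 1 x (0 + 1) = 1
D(3) = 2 x (D(2) + D(1)) = 2 x (1 + 0)

Final answer: D(3) = 2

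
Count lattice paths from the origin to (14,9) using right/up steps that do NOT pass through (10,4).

Total paths to (14,9): C(23,9) = 817190.
Paths through (10,4): C(14,4) x C(9,5) = 126126.
Avoiding (10,4): 817190 - 126126.

Final answer: 691064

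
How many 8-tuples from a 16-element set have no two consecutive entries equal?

First character: 16 choices. Each subsequent: 15 choices (must differ from the previous one).
Total: 16 x 15^7.

Final answer: 16 x 15^{7} = 2733750000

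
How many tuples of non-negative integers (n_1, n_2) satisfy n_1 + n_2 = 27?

Stars and bars with 27 stars and 1 bars:
C(27+2-1, 2-1) = C(28,1).

Final answer: C(28,1) = 28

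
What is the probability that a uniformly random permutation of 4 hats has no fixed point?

Use the recurrence D(n) = (n-1)(D(n-1) + D(n-2)) with D(0)=1, D(1)=0.
Building up: D(2)=1, D(3)=2, D(4)=9.
Total arrangements: 4! = 24.
Probability = D(4)/4! = 3/8.

Final answer: D(4)/4! = 9/24 = 0.375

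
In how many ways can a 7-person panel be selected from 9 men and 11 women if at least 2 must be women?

Sum over valid woman counts:
C(11,2)C(9,5) = 6930
C(11,3)C(9,4) = 20790
C(11,4)C(9,3) = 27720
C(11,5)C(9,2) = 16632
C(11,6)C(9,1) = 4158
C(11,7)C(9,0) = 330
Total: 6930 + 20790 + 27720 + 16632 + 4158 + 330.

Final answer: 76560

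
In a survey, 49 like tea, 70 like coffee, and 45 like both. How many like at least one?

|A union B| = |A| + |B| - |A intersect B| = 49 + 70 - 45.

Final answer: 74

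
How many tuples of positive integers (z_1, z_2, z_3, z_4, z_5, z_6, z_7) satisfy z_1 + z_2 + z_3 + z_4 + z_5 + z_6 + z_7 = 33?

Substitute z'_i = z_i - 1 (so z'_i >= 0). Then sum z'_i = 33 - 7 = 26.
Stars and bars: C(26+7-1, 7-1) = C(32,6).

Final answer: C(32,6) = 906192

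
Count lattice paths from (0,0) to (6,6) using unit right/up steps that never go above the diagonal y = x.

Total monotonic paths to (6,6): C(12,6) = 924.
A path is bad iff it touches y = x + 1; reflecting its initial segment maps bad paths bijectively onto all paths to (5,7), of which there are C(12,7) = 792.
Valid Dyck paths: 924 - 792.
(Equivalently, C_{6} = C(12,6)/7 = 924/7.)

Final answer: C_{6} = 132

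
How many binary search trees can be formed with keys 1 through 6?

This is a standard Catalan-number count: the answer is C_n. Here n = 6.
C_n = C(2n,n)/(n+1), so C_{6} = C(12,6)/7 = 924/7.

Final answer: C_{6} = 132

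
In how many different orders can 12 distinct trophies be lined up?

The number of ways to arrange 12 distinct objects is 12!.

Final answer: 12! = 479001600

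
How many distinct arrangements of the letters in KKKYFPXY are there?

Letters (F:1, K:3, P:1, X:1, Y:2). Total letters: 8.
Permutations = 8!/(3! x 2!).

Final answer: 3360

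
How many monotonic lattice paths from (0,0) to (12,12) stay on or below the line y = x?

Total monotonic paths to (12,12): C(24,12) = 2704156.
Reflecting each bad path at its first crossing gives a bijection with paths to (11,13): C(24,13) = 2496144.
Valid Dyck paths: 2704156 - 2496144.
(These counts are the Catalan numbers.)

Final answer: C_{12} = 208012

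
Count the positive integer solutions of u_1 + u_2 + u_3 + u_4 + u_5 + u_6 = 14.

Substitute u'_i = u_i - 1 (so u'_i >= 0). Then sum u'_i = 14 - 6 = 8.
Stars and bars: C(8+6-1, 6-1) = C(13,5).

Final answer: C(13,5) = 1287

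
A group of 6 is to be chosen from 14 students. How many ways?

C(14,6) = 14!/(6! x (14-6)!).

Final answer: C(14,6) = 3003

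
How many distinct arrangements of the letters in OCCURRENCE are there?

Letters (C:3, E:2, N:1, O:1, R:2, U:1). Total letters: 10.
Permutations = 10!/(3! x 2! x 2!).

Final answer: 151200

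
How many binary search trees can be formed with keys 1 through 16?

This is counted by the nth Catalan number C_n. Here n = 16.
Using C_0 = 1 and C_(k+1) = C_k x 2(2k+1)/(k+2), build up term by term: C_1=1, C_2=2, C_3=5, C_4=14, C_5=42, C_6=132, C_7=429, C_8=1430, C_9=4862, C_10=16796, C_11=58786, C_12=208012, C_13=742900, C_14=2674440, C_15=9694845, C_16=35357670.

Final answer: C_{16} = 35357670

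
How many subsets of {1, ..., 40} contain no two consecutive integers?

Let a(n) count such subsets of {1, ..., n}. Either n is excluded (a(n-1) ways) or n is included, forcing n-1 out (a(n-2) ways), so a(n) = a(n-1) + a(n-2) with a(1)=2, a(2)=3.
Building up term by term: a(1)=2, a(2)=3, a(3)=5, a(4)=8, a(5)=13, a(6)=21, a(7)=34, a(8)=55, a(9)=89, a(10)=144, a(11)=233, a(12)=377, a(13)=610, a(14)=987, a(15)=1597, a(16)=2584, a(17)=4181, a(18)=6765, a(19)=10946, a(20)=17711, a(21)=28657, a(22)=46368, a(23)=75025, a(24)=121393, a(25)=196418, a(26)=317811, a(27)=514229, a(28)=832040, a(29)=1346269, a(30)=2178309, a(31)=3524578, a(32)=5702887, a(33)=9227465, a(34)=14930352, a(35)=24157817, a(36)=39088169, a(37)=63245986, a(38)=102334155, a(39)=165580141, a(40)=267914296.

Final answer: 267914296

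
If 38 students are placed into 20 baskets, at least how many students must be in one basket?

By the pigeonhole principle: ceiling(38/20).

Final answer: 2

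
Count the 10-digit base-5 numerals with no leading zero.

These are the integers in [5^9, 5^10), so the count is 5^10 - 5^9 = 4 x 5^9.

Final answer: 7812500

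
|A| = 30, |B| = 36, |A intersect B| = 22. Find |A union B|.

|A union B| = |A| + |B| - |A intersect B| = 30 + 36 - 22.

Final answer: 44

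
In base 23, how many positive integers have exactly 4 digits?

In base 23, the leading digit has 22 choices (1..22); each of the remaining 3 digits has 23 choices.
Total: 22 x 23^3.

Final answer: 267674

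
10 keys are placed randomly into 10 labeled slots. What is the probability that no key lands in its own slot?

Use the recurrence D(n) = (n-1)(D(n-1) + D(n-2)) with D(0)=1, D(1)=0.
Building up: D(2)=1, D(3)=2, D(4)=9, D(5)=44, D(6)=265, D(7)=1854, D(8)=14833, D(9)=133496, D(10)=1334961.
Total arrangements: 10! = 3628800.
Probability = D(10)/10! = 16481/44800.

Final answer: D(10)/10! = 1334961/3628800 = 0.367879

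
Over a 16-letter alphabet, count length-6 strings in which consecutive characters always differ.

Let g(n) count such strings. g(1) = 16, and each valid string of length n-1 extends in 15 ways (any symbol but the last), so g(n) = 15 g(n-1).
Total: g(6) = 16 x 15^5.

Final answer: 16 x 15^{5} = 12150000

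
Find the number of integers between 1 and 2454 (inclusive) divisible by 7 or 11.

Multiples of 7: 350. Multiples of 11: 223. Of both (lcm=77): 31.
By inclusion-exclusion: 350 + 223 - 31.

Final answer: 542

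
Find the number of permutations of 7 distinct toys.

The number of ways to arrange 7 distinct objects is 7!.

Final answer: 7! = 5040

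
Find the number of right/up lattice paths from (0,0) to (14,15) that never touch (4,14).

Total paths to (14,15): C(29,15) = 77558760.
Paths through (4,14): C(18,14) x C(11,1) = 33660.
Avoiding (4,14): 77558760 - 33660.

Final answer: 77525100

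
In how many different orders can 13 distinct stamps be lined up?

The number of ways to arrange 13 distinct objects is 13!.

Final answer: 13! = 6227020800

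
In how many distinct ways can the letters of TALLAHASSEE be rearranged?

Letters (A:3, E:2, H:1, L:2, S:2, T:1). Total letters: 11.
Permutations = 11!/(3! x 2! x 2! x 2!).

Final answer: 831600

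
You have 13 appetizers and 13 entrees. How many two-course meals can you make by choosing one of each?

By the multiplication principle: 13 x 13.

Final answer: 169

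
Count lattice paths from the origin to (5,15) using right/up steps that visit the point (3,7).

Paths (0,0)->(3,7): C(10,7) = 120.
Paths (3,7)->(5,15): C(10,8) = 45.
By multiplication principle: 120 x 45.

Final answer: 5400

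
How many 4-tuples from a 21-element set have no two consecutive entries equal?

First character: 21 choices. Each subsequent: 20 choices (must differ from the previous one).
Total: 21 x 20^3.

Final answer: 21 x 20^{3} = 168000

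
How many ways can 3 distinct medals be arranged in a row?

The number of ways to arrange 3 distinct objects is 3!.

Final answer: 3! = 6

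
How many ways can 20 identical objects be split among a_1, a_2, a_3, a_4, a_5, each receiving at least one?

Substitute a'_i = a_i - 1 (so a'_i >= 0). Then sum a'_i = 20 - 5 = 15.
Stars and bars: C(15+5-1, 5-1) = C(19,4).

Final answer: C(19,4) = 3876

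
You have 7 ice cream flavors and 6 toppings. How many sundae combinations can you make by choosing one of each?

By the multiplication principle: 7 x 6.

Final answer: 42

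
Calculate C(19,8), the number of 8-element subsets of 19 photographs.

C(19,8) = 19!/(8! x 11!).

Final answer: \binom{19}{8} = 75582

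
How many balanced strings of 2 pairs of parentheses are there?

The structures are counted by the Catalan number C_n. Here n = 2 (pairs).
C_n = (2n)!/(n!(n+1)!), so C_{2} = 4!/(2! x 3!) = C(4,2)/3 = 6/3.

Final answer: C_{2} = 2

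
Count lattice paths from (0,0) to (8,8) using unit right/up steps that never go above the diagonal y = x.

Total monotonic paths to (8,8): C(16,8) = 12870.
A path is bad iff it touches y = x + 1; reflecting its initial segment maps bad paths bijectively onto all paths to (7,9), of which there are C(16,9) = 11440.
Valid Dyck paths: 12870 - 11440.
(Equivalently, C_{8} = C(16,8)/9 = 12870/9.)

Final answer: C_{8} = 1430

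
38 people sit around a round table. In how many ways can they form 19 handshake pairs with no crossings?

The structures are counted by the Catalan number C_n. Here n = 38/2 = 19.
Using C_0 = 1 and C_(k+1) = C_k x 2(2k+1)/(k+2), build up term by term: C_1=1, C_2=2, C_3=5, C_4=14, C_5=42, C_6=132, C_7=429, C_8=1430, C_9=4862, C_10=16796, C_11=58786, C_12=208012, C_13=742900, C_14=2674440, C_15=9694845, C_16=35357670, C_17=129644790, C_18=477638700, C_19=1767263190.

Final answer: C_{19} = 1767263190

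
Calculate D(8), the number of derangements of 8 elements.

Use the recurrence D(n) = (n-1)(D(n-1) + D(n-2)) with D(0)=1, D(1)=0.
D(2) = 1 x (0 + 1) = 1
D(3) = 2 x (1 + 0) = 2
D(4) = 3 x (2 + 1) = 9
D(5) = 4 x (9 + 2) = 44
D(6) = 5 x (44 + 9) = 265
D(7) = 6 x (265 + 44) = 1854
D(8) = 7 x (D(7) + D(6)) = 7 x (1854 + 265)

Final answer: D(8) = 14833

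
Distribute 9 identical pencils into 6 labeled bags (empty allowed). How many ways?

Stars and bars: C(n+k-1, k-1) = C(14,5).

Final answer: C(14,5) = 2002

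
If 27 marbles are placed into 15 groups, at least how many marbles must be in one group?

By the pigeonhole principle: ceiling(27/15).

Final answer: 2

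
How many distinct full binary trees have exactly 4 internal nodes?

This is counted by the nth Catalan number C_n. Here n = 4.
C_n = C(2n,n) - C(2n,n+1), so C_{4} = C(8,4) - C(8,5) = 70 - 56.

Final answer: C_{4} = 14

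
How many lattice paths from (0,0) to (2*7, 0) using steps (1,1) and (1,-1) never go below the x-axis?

Total monotonic paths to (7,7): C(14,7) = 3432.
Paths that cross above y=x (reflection bijection): C(14,8) = 3003.
Valid Dyck paths: 3432 - 3003.
(Check: C(14,7) - C(14,8) = C(14,7)/8, the Catalan number C_{7}.)

Final answer: C_{7} = 429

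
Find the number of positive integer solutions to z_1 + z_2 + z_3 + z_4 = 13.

Substitute z'_i = z_i - 1 (so z'_i >= 0). Then sum z'_i = 13 - 4 = 9.
Stars and bars: C(9+4-1, 4-1) = C(12,3).

Final answer: C(12,3) = 220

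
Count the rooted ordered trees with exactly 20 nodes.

This is a standard Catalan-number count: the answer is C_n. Here n = 20 - 1 = 19.
Using C_0 = 1 and C_(k+1) = C_k x 2(2k+1)/(k+2), build up term by term: C_1=1, C_2=2, C_3=5, C_4=14, C_5=42, C_6=132, C_7=429, C_8=1430, C_9=4862, C_10=16796, C_11=58786, C_12=208012, C_13=742900, C_14=2674440, C_15=9694845, C_16=35357670, C_17=129644790, C_18=477638700, C_19=1767263190.

Final answer: C_{19} = 1767263190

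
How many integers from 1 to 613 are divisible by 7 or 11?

Multiples of 7: 87. Multiples of 11: 55. Of both (lcm=77): 7.
By inclusion-exclusion: 87 + 55 - 7.

Final answer: 135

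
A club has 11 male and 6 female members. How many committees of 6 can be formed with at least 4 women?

Sum over valid woman counts:
C(6,4)C(11,2) = 825
C(6,5)C(11,1) = 66
C(6,6)C(11,0) = 1
Total: 825 + 66 + 1.

Final answer: 892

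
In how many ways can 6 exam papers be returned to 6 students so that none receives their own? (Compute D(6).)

Use the recurrence D(n) = (n-1)(D(n-1) + D(n-2)) with D(0)=1, D(1)=0.
D(2) = 1 x (0 + 1) = 1
D(3) = 2 x (1 + 0) = 2
D(4) = 3 x (2 + 1) = 9
D(5) = 4 x (9 + 2) = 44
D(6) = 5 x (D(5) + D(4)) = 5 x (44 + 9)

Final answer: D(6) = 265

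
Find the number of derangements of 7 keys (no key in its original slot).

Derangements satisfy D(n) = (n-1)(D(n-1) + D(n-2)), starting from D(0)=1, D(1)=0.
D(2) = 1 x (0 + 1) = 1
D(3) = 2 x (1 + 0) = 2
D(4) = 3 x (2 + 1) = 9
D(5) = 4 x (9 + 2) = 44
D(6) = 5 x (44 + 9) = 265
D(7) = 6 x (D(6) + D(5)) = 6 x (265 + 44)

Final answer: D(7) = 1854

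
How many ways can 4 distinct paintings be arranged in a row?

The number of ways to arrange 4 distinct objects is 4!.

Final answer: 4! = 24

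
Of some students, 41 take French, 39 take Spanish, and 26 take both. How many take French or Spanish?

|A union B| = |A| + |B| - |A intersect B| = 41 + 39 - 26.

Final answer: 54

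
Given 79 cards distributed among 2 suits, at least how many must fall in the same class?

By pigeonhole with 79 objects and 2 categories: ceiling(79/2).

Final answer: 40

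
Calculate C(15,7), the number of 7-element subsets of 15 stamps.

C(15,7) = 15!/(7! x (15-7)!).

Final answer: C(15,7) = 6435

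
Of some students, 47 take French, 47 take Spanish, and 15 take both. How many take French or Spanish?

|A union B| = |A| + |B| - |A intersect B| = 47 + 47 - 15.

Final answer: 79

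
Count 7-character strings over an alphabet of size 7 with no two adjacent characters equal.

First character: 7 choices. Each subsequent: 6 choices (must differ from the previous one).
Total: 7 x 6^6.

Final answer: 7 x 6^{6} = 326592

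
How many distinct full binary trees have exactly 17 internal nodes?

The structures are counted by the Catalan number C_n. Here n = 17.
C_n = C(2n,n) - C(2n,n+1), so C_{17} = C(34,17) - C(34,18) = 2333606220 - 2203961430.

Final answer: C_{17} = 129644790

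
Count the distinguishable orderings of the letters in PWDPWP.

Letters (D:1, P:3, W:2). Total letters: 6.
Permutations = 6!/(3! x 2!).

Final answer: 60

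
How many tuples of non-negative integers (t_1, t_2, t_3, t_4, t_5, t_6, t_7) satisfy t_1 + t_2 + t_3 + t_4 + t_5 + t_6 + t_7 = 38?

Stars and bars with 38 stars and 6 bars:
C(38+7-1, 7-1) = C(44,6).

Final answer: C(44,6) = 7059052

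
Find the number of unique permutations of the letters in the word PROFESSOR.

Letters (E:1, F:1, O:2, P:1, R:2, S:2). Total letters: 9.
Permutations = 9!/(2! x 2! x 2!).

Final answer: 45360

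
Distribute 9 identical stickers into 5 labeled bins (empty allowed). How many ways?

Stars and bars: C(n+k-1, k-1) = C(13,4).

Final answer: C(13,4) = 715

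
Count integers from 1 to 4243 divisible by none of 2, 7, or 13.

|div by 2|=2121, |div by 7|=606, |div by 13|=326.
|div by 2&7|=303, |div by 2&13|=163, |div by 7&13|=46, |div by all|=23.
By inclusion-exclusion, divisible by at least one: 2121+606+326-303-163-46+23 = 2564.
Not divisible by any: 4243 - 2564.

Final answer: 1679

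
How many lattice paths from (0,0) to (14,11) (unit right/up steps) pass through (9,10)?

Paths (0,0)->(9,10): C(19,10) = 92378.
Paths (9,10)->(14,11): C(6,1) = 6.
By multiplication principle: 92378 x 6.

Final answer: 554268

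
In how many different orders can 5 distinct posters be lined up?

The number of ways to arrange 5 distinct objects is 5!.

Final answer: 5! = 120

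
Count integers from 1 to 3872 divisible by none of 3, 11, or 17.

|div by 3|=1290, |div by 11|=352, |div by 17|=227.
|div by 3&11|=117, |div by 3&17|=75, |div by 11&17|=20, |div by all|=6.
By inclusion-exclusion, divisible by at least one: 1290+352+227-117-75-20+6 = 1663.
Not divisible by any: 3872 - 1663.

Final answer: 2209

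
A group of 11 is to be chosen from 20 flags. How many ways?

C(20,11) = 20!/(11! x 9!).

Final answer: \binom{20}{11} = 167960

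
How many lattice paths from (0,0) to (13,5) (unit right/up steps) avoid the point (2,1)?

Total paths to (13,5): C(18,5) = 8568.
Paths through (2,1): C(3,1) x C(15,4) = 4095.
Avoiding (2,1): 8568 - 4095.

Final answer: 4473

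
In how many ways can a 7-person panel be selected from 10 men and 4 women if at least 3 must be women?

Sum over valid woman counts:
C(4,3)C(10,4) = 840
C(4,4)C(10,3) = 120
Total: 840 + 120.

Final answer: 960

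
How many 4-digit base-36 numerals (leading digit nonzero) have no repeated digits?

The leading digit has 35 choices (anything but zero); the next has 35 (anything but the first), then 34, and so on, one fewer each time.
Total: 35 x 35 x 34 x 33.

Final answer: 1374450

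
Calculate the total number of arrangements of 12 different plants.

The number of ways to arrange 12 distinct objects is 12!.

Final answer: 12! = 479001600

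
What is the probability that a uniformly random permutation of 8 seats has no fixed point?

D(n) = (n-1)(D(n-1) + D(n-2)), D(0)=1, D(1)=0.
Building up: D(2)=1, D(3)=2, D(4)=9, D(5)=44, D(6)=265, D(7)=1854, D(8)=14833.
Total arrangements: 8! = 40320.
Probability = D(8)/8! = 2119/5760.

Final answer: D(8)/8! = 14833/40320 = 0.367882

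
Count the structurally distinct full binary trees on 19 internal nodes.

This is counted by the nth Catalan number C_n. Here n = 19.
C_n = C(2n,n)/(n+1), so C_{19} = C(38,19)/20 = 35345263800/20.

Final answer: C_{19} = 1767263190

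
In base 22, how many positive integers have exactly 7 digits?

In base 22, the leading digit has 21 choices (1..21); each of the remaining 6 digits has 22 choices.
Total: 21 x 22^6.

Final answer: 2380977984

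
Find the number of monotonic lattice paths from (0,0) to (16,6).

Each path has 16 right steps and 6 up steps in some order (22 steps total).
Choose which 6 of the 22 steps are up: C(22,6).

Final answer: C(22,6) = 74613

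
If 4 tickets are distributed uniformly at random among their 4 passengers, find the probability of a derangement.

Use the recurrence D(n) = (n-1)(D(n-1) + D(n-2)) with D(0)=1, D(1)=0.
Building up: D(2)=1, D(3)=2, D(4)=9.
Total arrangements: 4! = 24.
Probability = D(4)/4! = 3/8.

Final answer: D(4)/4! = 9/24 = 0.375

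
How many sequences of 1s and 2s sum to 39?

Let f(n) be the number of climbs. Removing the last move (1 or 2 steps) gives f(n) = f(n-1) + f(n-2); base cases f(1)=1, f(2)=2.
Iterating the recurrence: f(1)=1, f(2)=2, f(3)=3, f(4)=5, f(5)=8, f(6)=13, f(7)=21, f(8)=34, f(9)=55, f(10)=89, f(11)=144, f(12)=233, f(13)=377, f(14)=610, f(15)=987, f(16)=1597, f(17)=2584, f(18)=4181, f(19)=6765, f(20)=10946, f(21)=17711, f(22)=28657, f(23)=46368, f(24)=75025, f(25)=121393, f(26)=196418, f(27)=317811, f(28)=514229, f(29)=832040, f(30)=1346269, f(31)=2178309, f(32)=3524578, f(33)=5702887, f(34)=9227465, f(35)=14930352, f(36)=24157817, f(37)=39088169, f(38)=63245986, f(39)=102334155.

Final answer: 102334155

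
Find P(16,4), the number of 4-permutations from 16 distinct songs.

P(16,4) = 16!/(16-4)! = 16!/12!.

Final answer: P(16,4) = 43680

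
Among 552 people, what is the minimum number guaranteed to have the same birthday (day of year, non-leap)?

There are 365 possible values for birthday (day of year, non-leap). With 552 people and 365 categories, by pigeonhole: ceiling(552/365).

Final answer: 2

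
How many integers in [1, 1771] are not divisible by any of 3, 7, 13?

|div by 3|=590, |div by 7|=253, |div by 13|=136.
|div by 3&7|=84, |div by 3&13|=45, |div by 7&13|=19, |div by all|=6.
By inclusion-exclusion, divisible by at least one: 590+253+136-84-45-19+6 = 837.
Not divisible by any: 1771 - 837.

Final answer: 934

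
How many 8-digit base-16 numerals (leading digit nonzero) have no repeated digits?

First digit: 15 (nonzero). Second: 15 (not first). Third: 14, etc.
Total: 15 x 15 x 14 x 13 x 12 x 11 x 10 x 9.

Final answer: 486486000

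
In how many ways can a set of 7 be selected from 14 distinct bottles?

C(14,7) = 14!/(7! x 7!).

Final answer: \binom{14}{7} = 3432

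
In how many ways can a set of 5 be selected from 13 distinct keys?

C(13,5) = 13!/(5! x (13-5)!).

Final answer: C(13,5) = 1287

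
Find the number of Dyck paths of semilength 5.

Total monotonic paths to (5,5): C(10,5) = 252.
By the reflection principle, paths that go above the diagonal number C(10,6) = 210.
Valid Dyck paths: 252 - 210.
(This is the Catalan number C_{5}.)

Final answer: C_{5} = 42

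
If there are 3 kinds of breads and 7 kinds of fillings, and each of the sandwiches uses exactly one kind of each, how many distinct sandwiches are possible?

By the multiplication principle: 3 x 7.

Final answer: 21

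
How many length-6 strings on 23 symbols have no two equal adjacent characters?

First character: 23 choices. Each subsequent: 22 choices (must differ from the previous one).
Total: 23 x 22^5.

Final answer: 23 x 22^{5} = 118533536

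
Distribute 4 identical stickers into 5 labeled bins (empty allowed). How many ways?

Stars and bars: C(n+k-1, k-1) = C(8,4).

Final answer: C(8,4) = 70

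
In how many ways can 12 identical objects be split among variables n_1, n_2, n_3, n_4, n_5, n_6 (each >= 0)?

Stars and bars with 12 stars and 5 bars:
C(12+6-1, 6-1) = C(17,5).

Final answer: C(17,5) = 6188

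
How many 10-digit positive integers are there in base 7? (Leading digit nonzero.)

Leading digit: 6 options (nonzero). Other 9 digit(s): 7 options each.
Total: 6 x 7^9.

Final answer: 242121642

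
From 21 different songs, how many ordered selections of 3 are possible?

P(21,3) = 21!/(21-3)! = 21!/18!.

Final answer: P(21,3) = 7980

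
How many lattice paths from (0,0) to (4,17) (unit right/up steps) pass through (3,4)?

Paths (0,0)->(3,4): C(7,4) = 35.
Paths (3,4)->(4,17): C(14,13) = 14.
By multiplication principle: 35 x 14.

Final answer: 490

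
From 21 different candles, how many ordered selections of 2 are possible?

P(21,2) = 21!/(21-2)! = 21!/19!.

Final answer: P(21,2) = 420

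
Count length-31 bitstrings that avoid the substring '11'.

Let a(n) count valid strings. If the last bit is 0 the prefix is any valid string of length n-1; if it is 1 the string must end in 01 with a valid prefix of length n-2. So a(n) = a(n-1) + a(n-2), a(1)=2, a(2)=3.
Iterating the recurrence: a(1)=2, a(2)=3, a(3)=5, a(4)=8, a(5)=13, a(6)=21, a(7)=34, a(8)=55, a(9)=89, a(10)=144, a(11)=233, a(12)=377, a(13)=610, a(14)=987, a(15)=1597, a(16)=2584, a(17)=4181, a(18)=6765, a(19)=10946, a(20)=17711, a(21)=28657, a(22)=46368, a(23)=75025, a(24)=121393, a(25)=196418, a(26)=317811, a(27)=514229, a(28)=832040, a(29)=1346269, a(30)=2178309, a(31)=3524578.

Final answer: 3524578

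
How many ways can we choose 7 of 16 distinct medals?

C(16,7) = 16!/(7! x (16-7)!).

Final answer: C(16,7) = 11440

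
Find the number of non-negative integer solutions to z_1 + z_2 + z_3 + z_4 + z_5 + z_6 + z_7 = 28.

Stars and bars with 28 stars and 6 bars:
C(28+7-1, 7-1) = C(34,6).

Final answer: C(34,6) = 1344904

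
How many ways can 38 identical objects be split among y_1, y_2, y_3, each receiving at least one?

Substitute y'_i = y_i - 1 (so y'_i >= 0). Then sum y'_i = 38 - 3 = 35.
Stars and bars: C(35+3-1, 3-1) = C(37,2).

Final answer: C(37,2) = 666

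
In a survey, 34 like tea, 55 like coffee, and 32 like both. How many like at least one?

|A union B| = |A| + |B| - |A intersect B| = 34 + 55 - 32.

Final answer: 57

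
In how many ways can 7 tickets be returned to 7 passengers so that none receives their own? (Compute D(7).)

D(n) = (n-1)(D(n-1) + D(n-2)), D(0)=1, D(1)=0.
D(2) = 1 x (0 + 1) = 1
D(3) = 2 x (1 + 0) = 2
D(4) = 3 x (2 + 1) = 9
D(5) = 4 x (9 + 2) = 44
D(6) = 5 x (44 + 9) = 265
D(7) = 6 x (D(6) + D(5)) = 6 x (265 + 44)

Final answer: D(7) = 1854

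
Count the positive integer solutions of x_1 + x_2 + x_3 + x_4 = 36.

Substitute x'_i = x_i - 1 (so x'_i >= 0). Then sum x'_i = 36 - 4 = 32.
Stars and bars: C(32+4-1, 4-1) = C(35,3).

Final answer: C(35,3) = 6545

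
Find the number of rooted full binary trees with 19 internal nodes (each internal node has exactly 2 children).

This is a standard Catalan-number count: the answer is C_n. Here n = 19.
C_n = (2n)!/(n!(n+1)!), so C_{19} = 38!/(19! x 20!) = C(38,19)/20 = 35345263800/20.

Final answer: C_{19} = 1767263190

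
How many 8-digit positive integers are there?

These are the integers in [10^7, 10^8), so the count is 10^8 - 10^7 = 9 x 10^7.

Final answer: 90000000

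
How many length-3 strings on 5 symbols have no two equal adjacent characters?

Let g(n) count such strings. g(1) = 5, and each valid string of length n-1 extends in 4 ways (any symbol but the last), so g(n) = 4 g(n-1).
Total: g(3) = 5 x 4^2.

Final answer: 5 x 4^{2} = 80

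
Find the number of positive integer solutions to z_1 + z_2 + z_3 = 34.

Substitute z'_i = z_i - 1 (so z'_i >= 0). Then sum z'_i = 34 - 3 = 31.
Stars and bars: C(31+3-1, 3-1) = C(33,2).

Final answer: C(33,2) = 528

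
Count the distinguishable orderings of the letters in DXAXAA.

Letters (A:3, D:1, X:2). Total letters: 6.
Permutations = 6!/(3! x 2!).

Final answer: 60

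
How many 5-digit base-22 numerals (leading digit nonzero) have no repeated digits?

First digit: 21 (nonzero). Second: 21 (not first). Third: 20, etc.
Total: 21 x 21 x 20 x 19 x 18.

Final answer: 3016440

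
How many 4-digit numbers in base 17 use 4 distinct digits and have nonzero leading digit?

The leading digit has 16 choices (anything but zero); the next has 16 (anything but the first), then 15, and so on, one fewer each time.
Total: 16 x 16 x 15 x 14.

Final answer: 53760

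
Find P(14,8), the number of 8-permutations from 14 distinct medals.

P(14,8) = 14!/(14-8)! = 14!/6!.

Final answer: P(14,8) = 121080960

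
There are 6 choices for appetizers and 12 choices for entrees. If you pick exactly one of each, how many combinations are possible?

By the multiplication principle: 6 x 12.

Final answer: 72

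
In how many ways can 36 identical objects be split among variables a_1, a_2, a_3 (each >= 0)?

Stars and bars with 36 stars and 2 bars:
C(36+3-1, 3-1) = C(38,2).

Final answer: C(38,2) = 703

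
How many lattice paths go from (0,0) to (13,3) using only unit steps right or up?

Each path has 13 right steps and 3 up steps in some order (16 steps total).
Choose which 3 of the 16 steps are up: C(16,3).

Final answer: C(16,3) = 560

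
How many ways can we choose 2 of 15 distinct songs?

C(15,2) = 15!/(2! x (15-2)!).

Final answer: C(15,2) = 105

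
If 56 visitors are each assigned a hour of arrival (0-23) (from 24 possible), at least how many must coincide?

There are 24 possible values for hour of arrival (0-23). With 56 visitors and 24 categories, by pigeonhole: ceiling(56/24).

Final answer: 3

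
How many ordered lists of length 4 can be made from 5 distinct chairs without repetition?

P(5,4) = 5!/(5-4)! = 5!/1!.

Final answer: P(5,4) = 120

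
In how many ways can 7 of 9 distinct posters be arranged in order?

P(9,7) = 9!/(9-7)! = 9!/2!.

Final answer: P(9,7) = 181440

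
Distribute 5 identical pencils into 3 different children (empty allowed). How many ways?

Stars and bars: C(n+k-1, k-1) = C(7,2).

Final answer: C(7,2) = 21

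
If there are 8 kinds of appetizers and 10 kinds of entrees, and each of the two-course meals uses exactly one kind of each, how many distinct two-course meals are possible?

By the multiplication principle: 8 x 10.

Final answer: 80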